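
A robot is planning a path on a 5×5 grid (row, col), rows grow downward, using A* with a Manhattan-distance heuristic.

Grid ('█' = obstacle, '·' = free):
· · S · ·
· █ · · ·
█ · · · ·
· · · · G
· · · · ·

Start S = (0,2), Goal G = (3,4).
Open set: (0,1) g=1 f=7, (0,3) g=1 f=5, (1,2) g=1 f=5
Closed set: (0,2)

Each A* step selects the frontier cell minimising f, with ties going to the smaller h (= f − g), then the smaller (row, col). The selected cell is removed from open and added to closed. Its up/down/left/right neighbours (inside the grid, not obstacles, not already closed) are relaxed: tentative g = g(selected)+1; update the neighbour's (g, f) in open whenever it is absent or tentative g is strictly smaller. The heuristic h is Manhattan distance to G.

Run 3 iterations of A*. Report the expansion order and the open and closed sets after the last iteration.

order=[(0,3) → (0,4) → (1,4)]; open=[(0,1) g=1 f=7, (1,2) g=1 f=5, (1,3) g=2 f=5, (2,4) g=4 f=5]; closed=[(0,2), (0,3), (0,4), (1,4)]

step 1: expand (0,3) (f=5, h=4) → closed; open now [(0,1) g=1 f=7, (0,4) g=2 f=5, (1,2) g=1 f=5, (1,3) g=2 f=5]
step 2: expand (0,4) (f=5, h=3) → closed; open now [(0,1) g=1 f=7, (1,2) g=1 f=5, (1,3) g=2 f=5, (1,4) g=3 f=5]
step 3: expand (1,4) (f=5, h=2) → closed; open now [(0,1) g=1 f=7, (1,2) g=1 f=5, (1,3) g=2 f=5, (2,4) g=4 f=5]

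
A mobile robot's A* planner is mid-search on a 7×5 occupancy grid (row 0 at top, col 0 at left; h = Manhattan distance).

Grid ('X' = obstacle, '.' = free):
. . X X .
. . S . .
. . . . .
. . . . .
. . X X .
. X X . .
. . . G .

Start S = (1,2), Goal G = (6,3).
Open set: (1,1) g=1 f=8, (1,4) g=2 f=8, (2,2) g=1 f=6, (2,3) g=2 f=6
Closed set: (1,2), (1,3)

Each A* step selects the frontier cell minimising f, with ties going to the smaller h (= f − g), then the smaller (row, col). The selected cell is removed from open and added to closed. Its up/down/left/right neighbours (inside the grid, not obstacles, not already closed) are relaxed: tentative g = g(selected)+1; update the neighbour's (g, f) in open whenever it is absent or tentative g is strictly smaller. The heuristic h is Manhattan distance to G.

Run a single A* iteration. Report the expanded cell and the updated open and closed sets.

expanded=(2,3); open=[(1,1) g=1 f=8, (1,4) g=2 f=8, (2,2) g=1 f=6, (2,4) g=3 f=8, (3,3) g=3 f=6]; closed=[(1,2), (1,3), (2,3)]

step 1: expand (2,3) (f=6, h=4) → closed; open now [(1,1) g=1 f=8, (1,4) g=2 f=8, (2,2) g=1 f=6, (2,4) g=3 f=8, (3,3) g=3 f=6]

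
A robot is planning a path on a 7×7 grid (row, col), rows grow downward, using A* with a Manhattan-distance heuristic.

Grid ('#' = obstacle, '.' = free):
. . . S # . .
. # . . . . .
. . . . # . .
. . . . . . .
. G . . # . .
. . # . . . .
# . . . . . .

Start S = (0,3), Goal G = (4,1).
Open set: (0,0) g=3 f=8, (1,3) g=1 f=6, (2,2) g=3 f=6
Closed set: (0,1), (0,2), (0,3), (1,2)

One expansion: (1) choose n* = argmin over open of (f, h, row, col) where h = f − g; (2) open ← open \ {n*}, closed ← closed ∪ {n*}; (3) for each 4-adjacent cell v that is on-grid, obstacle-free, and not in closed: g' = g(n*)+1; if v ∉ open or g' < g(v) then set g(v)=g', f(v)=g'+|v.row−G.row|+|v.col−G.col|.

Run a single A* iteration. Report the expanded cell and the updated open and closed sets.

step 1: expand (2,2) (f=6, h=3) → closed; open now [(0,0) g=3 f=8, (1,3) g=1 f=6, (2,1) g=4 f=6, (2,3) g=4 f=8, (3,2) g=4 f=6]

expanded=(2,2); open=[(0,0) g=3 f=8, (1,3) g=1 f=6, (2,1) g=4 f=6, (2,3) g=4 f=8, (3,2) g=4 f=6]; closed=[(0,1), (0,2), (0,3), (1,2), (2,2)]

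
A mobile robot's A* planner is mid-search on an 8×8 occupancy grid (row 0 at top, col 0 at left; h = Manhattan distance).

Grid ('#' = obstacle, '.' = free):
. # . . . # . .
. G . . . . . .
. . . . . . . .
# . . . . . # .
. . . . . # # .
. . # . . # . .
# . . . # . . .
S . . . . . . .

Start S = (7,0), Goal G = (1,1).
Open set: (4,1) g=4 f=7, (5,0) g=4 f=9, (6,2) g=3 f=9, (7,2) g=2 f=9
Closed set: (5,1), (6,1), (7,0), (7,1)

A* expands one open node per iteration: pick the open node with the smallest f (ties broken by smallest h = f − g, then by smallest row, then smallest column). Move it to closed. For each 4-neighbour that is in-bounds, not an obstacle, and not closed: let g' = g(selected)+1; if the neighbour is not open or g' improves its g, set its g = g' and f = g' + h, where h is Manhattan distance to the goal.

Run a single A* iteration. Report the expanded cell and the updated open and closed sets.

expanded=(4,1); open=[(3,1) g=5 f=7, (4,0) g=5 f=9, (4,2) g=5 f=9, (5,0) g=4 f=9, (6,2) g=3 f=9, (7,2) g=2 f=9]; closed=[(4,1), (5,1), (6,1), (7,0), (7,1)]

step 1: expand (4,1) (f=7, h=3) → closed; open now [(3,1) g=5 f=7, (4,0) g=5 f=9, (4,2) g=5 f=9, (5,0) g=4 f=9, (6,2) g=3 f=9, (7,2) g=2 f=9]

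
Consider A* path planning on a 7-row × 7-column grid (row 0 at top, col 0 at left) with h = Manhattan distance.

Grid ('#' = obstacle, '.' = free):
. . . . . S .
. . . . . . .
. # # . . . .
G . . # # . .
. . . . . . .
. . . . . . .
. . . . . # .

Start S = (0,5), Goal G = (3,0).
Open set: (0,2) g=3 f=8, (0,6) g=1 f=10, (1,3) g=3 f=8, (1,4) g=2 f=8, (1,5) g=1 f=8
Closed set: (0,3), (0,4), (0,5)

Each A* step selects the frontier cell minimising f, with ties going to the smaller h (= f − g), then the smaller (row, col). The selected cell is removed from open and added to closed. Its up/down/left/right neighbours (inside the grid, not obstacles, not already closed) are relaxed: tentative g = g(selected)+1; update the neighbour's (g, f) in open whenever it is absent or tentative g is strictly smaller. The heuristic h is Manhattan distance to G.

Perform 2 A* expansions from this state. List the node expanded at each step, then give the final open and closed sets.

step 1: expand (0,2) (f=8, h=5) → closed; open now [(0,1) g=4 f=8, (0,6) g=1 f=10, (1,2) g=4 f=8, (1,3) g=3 f=8, (1,4) g=2 f=8, (1,5) g=1 f=8]
step 2: expand (0,1) (f=8, h=4) → closed; open now [(0,0) g=5 f=8, (0,6) g=1 f=10, (1,1) g=5 f=8, (1,2) g=4 f=8, (1,3) g=3 f=8, (1,4) g=2 f=8, (1,5) g=1 f=8]

order=[(0,2) → (0,1)]; open=[(0,0) g=5 f=8, (0,6) g=1 f=10, (1,1) g=5 f=8, (1,2) g=4 f=8, (1,3) g=3 f=8, (1,4) g=2 f=8, (1,5) g=1 f=8]; closed=[(0,1), (0,2), (0,3), (0,4), (0,5)]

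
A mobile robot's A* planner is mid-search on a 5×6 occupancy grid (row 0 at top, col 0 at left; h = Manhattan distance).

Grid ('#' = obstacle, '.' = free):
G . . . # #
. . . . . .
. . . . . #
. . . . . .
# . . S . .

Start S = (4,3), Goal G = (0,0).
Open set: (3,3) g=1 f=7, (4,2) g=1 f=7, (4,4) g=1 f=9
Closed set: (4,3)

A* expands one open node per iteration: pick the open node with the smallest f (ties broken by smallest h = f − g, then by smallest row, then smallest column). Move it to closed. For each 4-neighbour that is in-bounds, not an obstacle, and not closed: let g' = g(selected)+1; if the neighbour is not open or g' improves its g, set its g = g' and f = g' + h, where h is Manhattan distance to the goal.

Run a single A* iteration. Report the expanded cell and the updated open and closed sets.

expanded=(3,3); open=[(2,3) g=2 f=7, (3,2) g=2 f=7, (3,4) g=2 f=9, (4,2) g=1 f=7, (4,4) g=1 f=9]; closed=[(3,3), (4,3)]

step 1: expand (3,3) (f=7, h=6) → closed; open now [(2,3) g=2 f=7, (3,2) g=2 f=7, (3,4) g=2 f=9, (4,2) g=1 f=7, (4,4) g=1 f=9]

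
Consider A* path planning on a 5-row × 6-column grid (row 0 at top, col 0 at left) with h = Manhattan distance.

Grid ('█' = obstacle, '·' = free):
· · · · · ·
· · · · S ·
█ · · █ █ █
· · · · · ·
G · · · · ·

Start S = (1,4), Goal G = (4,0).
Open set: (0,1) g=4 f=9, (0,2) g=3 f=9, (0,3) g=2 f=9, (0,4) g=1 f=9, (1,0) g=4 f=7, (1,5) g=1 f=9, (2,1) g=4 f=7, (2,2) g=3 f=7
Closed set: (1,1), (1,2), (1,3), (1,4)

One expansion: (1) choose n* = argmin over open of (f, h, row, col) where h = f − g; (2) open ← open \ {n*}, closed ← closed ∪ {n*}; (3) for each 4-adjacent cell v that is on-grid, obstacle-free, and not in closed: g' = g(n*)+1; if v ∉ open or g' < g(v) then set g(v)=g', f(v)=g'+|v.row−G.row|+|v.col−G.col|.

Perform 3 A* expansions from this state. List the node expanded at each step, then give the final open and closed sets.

order=[(1,0) → (2,1) → (3,1)]; open=[(0,0) g=5 f=9, (0,1) g=4 f=9, (0,2) g=3 f=9, (0,3) g=2 f=9, (0,4) g=1 f=9, (1,5) g=1 f=9, (2,2) g=3 f=7, (3,0) g=6 f=7, (3,2) g=6 f=9, (4,1) g=6 f=7]; closed=[(1,0), (1,1), (1,2), (1,3), (1,4), (2,1), (3,1)]

step 1: expand (1,0) (f=7, h=3) → closed; open now [(0,0) g=5 f=9, (0,1) g=4 f=9, (0,2) g=3 f=9, (0,3) g=2 f=9, (0,4) g=1 f=9, (1,5) g=1 f=9, (2,1) g=4 f=7, (2,2) g=3 f=7]
step 2: expand (2,1) (f=7, h=3) → closed; open now [(0,0) g=5 f=9, (0,1) g=4 f=9, (0,2) g=3 f=9, (0,3) g=2 f=9, (0,4) g=1 f=9, (1,5) g=1 f=9, (2,2) g=3 f=7, (3,1) g=5 f=7]
step 3: expand (3,1) (f=7, h=2) → closed; open now [(0,0) g=5 f=9, (0,1) g=4 f=9, (0,2) g=3 f=9, (0,3) g=2 f=9, (0,4) g=1 f=9, (1,5) g=1 f=9, (2,2) g=3 f=7, (3,0) g=6 f=7, (3,2) g=6 f=9, (4,1) g=6 f=7]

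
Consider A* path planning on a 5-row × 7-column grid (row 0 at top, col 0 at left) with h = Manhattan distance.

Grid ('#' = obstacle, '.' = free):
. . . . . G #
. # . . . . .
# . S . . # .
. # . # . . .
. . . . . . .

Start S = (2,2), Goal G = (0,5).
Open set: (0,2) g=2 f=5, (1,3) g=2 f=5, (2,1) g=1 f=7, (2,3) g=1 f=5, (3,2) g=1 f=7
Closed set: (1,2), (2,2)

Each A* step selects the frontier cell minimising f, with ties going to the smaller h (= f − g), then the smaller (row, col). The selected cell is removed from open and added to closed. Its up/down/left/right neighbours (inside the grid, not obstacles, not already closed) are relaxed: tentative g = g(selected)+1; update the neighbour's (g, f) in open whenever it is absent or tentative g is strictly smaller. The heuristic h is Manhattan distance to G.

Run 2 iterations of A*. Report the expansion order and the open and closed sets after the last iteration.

order=[(0,2) → (0,3)]; open=[(0,1) g=3 f=7, (0,4) g=4 f=5, (1,3) g=2 f=5, (2,1) g=1 f=7, (2,3) g=1 f=5, (3,2) g=1 f=7]; closed=[(0,2), (0,3), (1,2), (2,2)]

step 1: expand (0,2) (f=5, h=3) → closed; open now [(0,1) g=3 f=7, (0,3) g=3 f=5, (1,3) g=2 f=5, (2,1) g=1 f=7, (2,3) g=1 f=5, (3,2) g=1 f=7]
step 2: expand (0,3) (f=5, h=2) → closed; open now [(0,1) g=3 f=7, (0,4) g=4 f=5, (1,3) g=2 f=5, (2,1) g=1 f=7, (2,3) g=1 f=5, (3,2) g=1 f=7]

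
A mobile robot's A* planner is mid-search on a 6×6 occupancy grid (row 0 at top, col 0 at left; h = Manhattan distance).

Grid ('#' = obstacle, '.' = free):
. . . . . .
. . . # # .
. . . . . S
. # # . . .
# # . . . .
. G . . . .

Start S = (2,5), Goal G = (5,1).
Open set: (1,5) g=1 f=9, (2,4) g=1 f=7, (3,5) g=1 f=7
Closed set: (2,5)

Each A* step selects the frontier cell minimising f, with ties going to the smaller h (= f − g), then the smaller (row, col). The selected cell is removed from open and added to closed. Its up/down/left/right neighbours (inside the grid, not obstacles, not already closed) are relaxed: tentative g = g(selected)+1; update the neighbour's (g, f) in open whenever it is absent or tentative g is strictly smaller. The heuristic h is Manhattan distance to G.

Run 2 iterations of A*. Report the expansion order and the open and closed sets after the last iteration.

order=[(2,4) → (2,3)]; open=[(1,5) g=1 f=9, (2,2) g=3 f=7, (3,3) g=3 f=7, (3,4) g=2 f=7, (3,5) g=1 f=7]; closed=[(2,3), (2,4), (2,5)]

step 1: expand (2,4) (f=7, h=6) → closed; open now [(1,5) g=1 f=9, (2,3) g=2 f=7, (3,4) g=2 f=7, (3,5) g=1 f=7]
step 2: expand (2,3) (f=7, h=5) → closed; open now [(1,5) g=1 f=9, (2,2) g=3 f=7, (3,3) g=3 f=7, (3,4) g=2 f=7, (3,5) g=1 f=7]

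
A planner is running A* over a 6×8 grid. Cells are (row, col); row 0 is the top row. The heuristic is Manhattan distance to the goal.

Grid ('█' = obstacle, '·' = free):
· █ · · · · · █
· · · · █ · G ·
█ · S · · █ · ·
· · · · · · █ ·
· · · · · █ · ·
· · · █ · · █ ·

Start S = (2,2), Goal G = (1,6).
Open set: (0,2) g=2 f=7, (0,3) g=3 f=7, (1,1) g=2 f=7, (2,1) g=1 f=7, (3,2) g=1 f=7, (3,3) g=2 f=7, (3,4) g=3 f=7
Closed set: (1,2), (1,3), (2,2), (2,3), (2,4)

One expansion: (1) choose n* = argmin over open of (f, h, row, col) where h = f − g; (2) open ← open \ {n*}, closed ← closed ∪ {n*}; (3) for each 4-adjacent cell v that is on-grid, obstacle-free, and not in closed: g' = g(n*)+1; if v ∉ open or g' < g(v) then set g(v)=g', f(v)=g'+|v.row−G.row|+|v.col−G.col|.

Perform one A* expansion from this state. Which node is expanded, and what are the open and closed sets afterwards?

expanded=(0,3); open=[(0,2) g=2 f=7, (0,4) g=4 f=7, (1,1) g=2 f=7, (2,1) g=1 f=7, (3,2) g=1 f=7, (3,3) g=2 f=7, (3,4) g=3 f=7]; closed=[(0,3), (1,2), (1,3), (2,2), (2,3), (2,4)]

step 1: expand (0,3) (f=7, h=4) → closed; open now [(0,2) g=2 f=7, (0,4) g=4 f=7, (1,1) g=2 f=7, (2,1) g=1 f=7, (3,2) g=1 f=7, (3,3) g=2 f=7, (3,4) g=3 f=7]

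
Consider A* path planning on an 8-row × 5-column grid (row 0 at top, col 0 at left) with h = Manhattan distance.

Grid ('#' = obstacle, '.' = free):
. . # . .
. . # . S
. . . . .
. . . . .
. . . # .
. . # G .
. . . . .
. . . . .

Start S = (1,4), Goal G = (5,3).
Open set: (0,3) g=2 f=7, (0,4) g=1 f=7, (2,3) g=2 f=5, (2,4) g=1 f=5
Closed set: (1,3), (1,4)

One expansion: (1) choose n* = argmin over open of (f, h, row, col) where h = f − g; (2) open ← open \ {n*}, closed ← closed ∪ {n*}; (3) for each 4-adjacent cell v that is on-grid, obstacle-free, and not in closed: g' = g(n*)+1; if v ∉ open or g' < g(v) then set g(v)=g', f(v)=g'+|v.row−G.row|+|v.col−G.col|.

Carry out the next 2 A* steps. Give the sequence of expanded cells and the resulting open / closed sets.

order=[(2,3) → (3,3)]; open=[(0,3) g=2 f=7, (0,4) g=1 f=7, (2,2) g=3 f=7, (2,4) g=1 f=5, (3,2) g=4 f=7, (3,4) g=4 f=7]; closed=[(1,3), (1,4), (2,3), (3,3)]

step 1: expand (2,3) (f=5, h=3) → closed; open now [(0,3) g=2 f=7, (0,4) g=1 f=7, (2,2) g=3 f=7, (2,4) g=1 f=5, (3,3) g=3 f=5]
step 2: expand (3,3) (f=5, h=2) → closed; open now [(0,3) g=2 f=7, (0,4) g=1 f=7, (2,2) g=3 f=7, (2,4) g=1 f=5, (3,2) g=4 f=7, (3,4) g=4 f=7]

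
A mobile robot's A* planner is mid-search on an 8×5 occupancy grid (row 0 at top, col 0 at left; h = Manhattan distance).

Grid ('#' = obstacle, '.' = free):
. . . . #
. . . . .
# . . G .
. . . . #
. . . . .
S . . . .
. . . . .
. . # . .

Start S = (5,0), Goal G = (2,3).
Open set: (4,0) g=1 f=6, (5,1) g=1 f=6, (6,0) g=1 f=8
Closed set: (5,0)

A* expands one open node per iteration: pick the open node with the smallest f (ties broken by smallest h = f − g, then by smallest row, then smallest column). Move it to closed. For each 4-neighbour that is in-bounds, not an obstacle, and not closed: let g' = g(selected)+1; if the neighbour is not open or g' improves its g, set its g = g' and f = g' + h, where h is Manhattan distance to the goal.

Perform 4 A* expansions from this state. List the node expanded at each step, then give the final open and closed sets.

order=[(4,0) → (3,0) → (3,1) → (2,1)]; open=[(1,1) g=5 f=8, (2,2) g=5 f=6, (3,2) g=4 f=6, (4,1) g=2 f=6, (5,1) g=1 f=6, (6,0) g=1 f=8]; closed=[(2,1), (3,0), (3,1), (4,0), (5,0)]

step 1: expand (4,0) (f=6, h=5) → closed; open now [(3,0) g=2 f=6, (4,1) g=2 f=6, (5,1) g=1 f=6, (6,0) g=1 f=8]
step 2: expand (3,0) (f=6, h=4) → closed; open now [(3,1) g=3 f=6, (4,1) g=2 f=6, (5,1) g=1 f=6, (6,0) g=1 f=8]
step 3: expand (3,1) (f=6, h=3) → closed; open now [(2,1) g=4 f=6, (3,2) g=4 f=6, (4,1) g=2 f=6, (5,1) g=1 f=6, (6,0) g=1 f=8]
step 4: expand (2,1) (f=6, h=2) → closed; open now [(1,1) g=5 f=8, (2,2) g=5 f=6, (3,2) g=4 f=6, (4,1) g=2 f=6, (5,1) g=1 f=6, (6,0) g=1 f=8]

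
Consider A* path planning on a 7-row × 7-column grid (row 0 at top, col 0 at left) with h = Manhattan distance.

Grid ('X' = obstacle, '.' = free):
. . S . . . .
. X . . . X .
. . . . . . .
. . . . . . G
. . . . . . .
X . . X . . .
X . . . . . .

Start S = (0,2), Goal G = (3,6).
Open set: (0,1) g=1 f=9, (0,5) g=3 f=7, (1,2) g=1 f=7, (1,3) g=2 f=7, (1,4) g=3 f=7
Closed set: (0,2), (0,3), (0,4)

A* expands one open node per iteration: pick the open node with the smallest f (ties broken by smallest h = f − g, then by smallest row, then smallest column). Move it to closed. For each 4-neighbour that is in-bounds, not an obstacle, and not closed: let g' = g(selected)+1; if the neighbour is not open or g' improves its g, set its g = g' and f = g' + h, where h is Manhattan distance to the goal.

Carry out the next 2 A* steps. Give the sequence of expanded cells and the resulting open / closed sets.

step 1: expand (0,5) (f=7, h=4) → closed; open now [(0,1) g=1 f=9, (0,6) g=4 f=7, (1,2) g=1 f=7, (1,3) g=2 f=7, (1,4) g=3 f=7]
step 2: expand (0,6) (f=7, h=3) → closed; open now [(0,1) g=1 f=9, (1,2) g=1 f=7, (1,3) g=2 f=7, (1,4) g=3 f=7, (1,6) g=5 f=7]

order=[(0,5) → (0,6)]; open=[(0,1) g=1 f=9, (1,2) g=1 f=7, (1,3) g=2 f=7, (1,4) g=3 f=7, (1,6) g=5 f=7]; closed=[(0,2), (0,3), (0,4), (0,5), (0,6)]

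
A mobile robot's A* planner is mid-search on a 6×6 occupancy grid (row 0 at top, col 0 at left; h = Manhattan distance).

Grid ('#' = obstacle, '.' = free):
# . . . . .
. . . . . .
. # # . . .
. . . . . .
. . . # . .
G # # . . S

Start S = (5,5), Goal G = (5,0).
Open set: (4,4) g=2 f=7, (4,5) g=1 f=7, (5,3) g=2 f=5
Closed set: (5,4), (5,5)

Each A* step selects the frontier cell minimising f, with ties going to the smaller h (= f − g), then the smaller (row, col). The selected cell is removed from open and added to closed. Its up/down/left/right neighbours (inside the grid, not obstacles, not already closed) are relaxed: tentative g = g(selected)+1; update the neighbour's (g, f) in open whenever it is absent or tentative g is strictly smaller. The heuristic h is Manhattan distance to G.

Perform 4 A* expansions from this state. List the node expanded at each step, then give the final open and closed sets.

order=[(5,3) → (4,4) → (4,5) → (3,4)]; open=[(2,4) g=4 f=11, (3,3) g=4 f=9, (3,5) g=2 f=9]; closed=[(3,4), (4,4), (4,5), (5,3), (5,4), (5,5)]

step 1: expand (5,3) (f=5, h=3) → closed; open now [(4,4) g=2 f=7, (4,5) g=1 f=7]
step 2: expand (4,4) (f=7, h=5) → closed; open now [(3,4) g=3 f=9, (4,5) g=1 f=7]
step 3: expand (4,5) (f=7, h=6) → closed; open now [(3,4) g=3 f=9, (3,5) g=2 f=9]
step 4: expand (3,4) (f=9, h=6) → closed; open now [(2,4) g=4 f=11, (3,3) g=4 f=9, (3,5) g=2 f=9]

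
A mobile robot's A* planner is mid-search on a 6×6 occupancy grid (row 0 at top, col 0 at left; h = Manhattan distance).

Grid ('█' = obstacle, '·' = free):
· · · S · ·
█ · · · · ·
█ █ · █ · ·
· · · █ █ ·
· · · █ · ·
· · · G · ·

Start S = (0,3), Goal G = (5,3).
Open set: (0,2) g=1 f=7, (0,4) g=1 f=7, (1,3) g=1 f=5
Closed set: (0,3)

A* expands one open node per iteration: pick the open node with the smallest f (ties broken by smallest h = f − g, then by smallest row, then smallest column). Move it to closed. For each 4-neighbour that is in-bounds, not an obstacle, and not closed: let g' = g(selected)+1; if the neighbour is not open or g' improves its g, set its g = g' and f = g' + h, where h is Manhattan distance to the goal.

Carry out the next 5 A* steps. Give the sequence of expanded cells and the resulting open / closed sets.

step 1: expand (1,3) (f=5, h=4) → closed; open now [(0,2) g=1 f=7, (0,4) g=1 f=7, (1,2) g=2 f=7, (1,4) g=2 f=7]
step 2: expand (1,2) (f=7, h=5) → closed; open now [(0,2) g=1 f=7, (0,4) g=1 f=7, (1,1) g=3 f=9, (1,4) g=2 f=7, (2,2) g=3 f=7]
step 3: expand (2,2) (f=7, h=4) → closed; open now [(0,2) g=1 f=7, (0,4) g=1 f=7, (1,1) g=3 f=9, (1,4) g=2 f=7, (3,2) g=4 f=7]
step 4: expand (3,2) (f=7, h=3) → closed; open now [(0,2) g=1 f=7, (0,4) g=1 f=7, (1,1) g=3 f=9, (1,4) g=2 f=7, (3,1) g=5 f=9, (4,2) g=5 f=7]
step 5: expand (4,2) (f=7, h=2) → closed; open now [(0,2) g=1 f=7, (0,4) g=1 f=7, (1,1) g=3 f=9, (1,4) g=2 f=7, (3,1) g=5 f=9, (4,1) g=6 f=9, (5,2) g=6 f=7]

order=[(1,3) → (1,2) → (2,2) → (3,2) → (4,2)]; open=[(0,2) g=1 f=7, (0,4) g=1 f=7, (1,1) g=3 f=9, (1,4) g=2 f=7, (3,1) g=5 f=9, (4,1) g=6 f=9, (5,2) g=6 f=7]; closed=[(0,3), (1,2), (1,3), (2,2), (3,2), (4,2)]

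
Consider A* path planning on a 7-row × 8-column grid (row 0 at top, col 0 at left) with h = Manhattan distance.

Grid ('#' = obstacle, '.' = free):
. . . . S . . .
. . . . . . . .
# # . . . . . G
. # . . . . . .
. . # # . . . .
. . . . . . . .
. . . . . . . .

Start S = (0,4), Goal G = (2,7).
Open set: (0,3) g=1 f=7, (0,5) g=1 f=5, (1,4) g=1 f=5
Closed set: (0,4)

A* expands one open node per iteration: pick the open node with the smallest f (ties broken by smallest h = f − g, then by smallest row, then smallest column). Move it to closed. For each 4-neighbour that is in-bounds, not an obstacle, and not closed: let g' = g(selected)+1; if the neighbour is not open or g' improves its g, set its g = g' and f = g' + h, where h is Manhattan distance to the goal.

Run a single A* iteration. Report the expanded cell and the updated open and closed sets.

expanded=(0,5); open=[(0,3) g=1 f=7, (0,6) g=2 f=5, (1,4) g=1 f=5, (1,5) g=2 f=5]; closed=[(0,4), (0,5)]

step 1: expand (0,5) (f=5, h=4) → closed; open now [(0,3) g=1 f=7, (0,6) g=2 f=5, (1,4) g=1 f=5, (1,5) g=2 f=5]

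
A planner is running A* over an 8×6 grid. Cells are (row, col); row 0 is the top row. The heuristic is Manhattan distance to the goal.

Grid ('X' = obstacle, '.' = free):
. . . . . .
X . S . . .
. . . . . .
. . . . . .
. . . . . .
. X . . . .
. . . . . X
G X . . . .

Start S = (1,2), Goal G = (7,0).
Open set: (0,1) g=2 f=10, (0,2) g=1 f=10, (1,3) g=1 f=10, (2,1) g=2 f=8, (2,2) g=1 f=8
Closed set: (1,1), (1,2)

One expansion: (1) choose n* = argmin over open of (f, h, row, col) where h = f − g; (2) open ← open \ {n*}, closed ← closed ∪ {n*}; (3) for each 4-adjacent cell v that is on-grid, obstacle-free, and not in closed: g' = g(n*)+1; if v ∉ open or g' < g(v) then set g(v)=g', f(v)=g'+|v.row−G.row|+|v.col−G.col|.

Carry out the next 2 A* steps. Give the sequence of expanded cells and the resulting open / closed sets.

order=[(2,1) → (2,0)]; open=[(0,1) g=2 f=10, (0,2) g=1 f=10, (1,3) g=1 f=10, (2,2) g=1 f=8, (3,0) g=4 f=8, (3,1) g=3 f=8]; closed=[(1,1), (1,2), (2,0), (2,1)]

step 1: expand (2,1) (f=8, h=6) → closed; open now [(0,1) g=2 f=10, (0,2) g=1 f=10, (1,3) g=1 f=10, (2,0) g=3 f=8, (2,2) g=1 f=8, (3,1) g=3 f=8]
step 2: expand (2,0) (f=8, h=5) → closed; open now [(0,1) g=2 f=10, (0,2) g=1 f=10, (1,3) g=1 f=10, (2,2) g=1 f=8, (3,0) g=4 f=8, (3,1) g=3 f=8]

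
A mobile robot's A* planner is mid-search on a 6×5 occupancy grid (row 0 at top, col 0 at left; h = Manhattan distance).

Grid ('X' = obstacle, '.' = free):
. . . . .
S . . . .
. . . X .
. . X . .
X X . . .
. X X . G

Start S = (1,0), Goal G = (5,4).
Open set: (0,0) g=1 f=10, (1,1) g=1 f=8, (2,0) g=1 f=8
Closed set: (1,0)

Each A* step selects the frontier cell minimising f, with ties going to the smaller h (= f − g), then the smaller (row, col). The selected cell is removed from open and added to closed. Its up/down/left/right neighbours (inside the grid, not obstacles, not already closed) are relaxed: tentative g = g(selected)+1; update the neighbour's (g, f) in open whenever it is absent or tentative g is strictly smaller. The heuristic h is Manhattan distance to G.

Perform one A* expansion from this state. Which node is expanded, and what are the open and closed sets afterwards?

expanded=(1,1); open=[(0,0) g=1 f=10, (0,1) g=2 f=10, (1,2) g=2 f=8, (2,0) g=1 f=8, (2,1) g=2 f=8]; closed=[(1,0), (1,1)]

step 1: expand (1,1) (f=8, h=7) → closed; open now [(0,0) g=1 f=10, (0,1) g=2 f=10, (1,2) g=2 f=8, (2,0) g=1 f=8, (2,1) g=2 f=8]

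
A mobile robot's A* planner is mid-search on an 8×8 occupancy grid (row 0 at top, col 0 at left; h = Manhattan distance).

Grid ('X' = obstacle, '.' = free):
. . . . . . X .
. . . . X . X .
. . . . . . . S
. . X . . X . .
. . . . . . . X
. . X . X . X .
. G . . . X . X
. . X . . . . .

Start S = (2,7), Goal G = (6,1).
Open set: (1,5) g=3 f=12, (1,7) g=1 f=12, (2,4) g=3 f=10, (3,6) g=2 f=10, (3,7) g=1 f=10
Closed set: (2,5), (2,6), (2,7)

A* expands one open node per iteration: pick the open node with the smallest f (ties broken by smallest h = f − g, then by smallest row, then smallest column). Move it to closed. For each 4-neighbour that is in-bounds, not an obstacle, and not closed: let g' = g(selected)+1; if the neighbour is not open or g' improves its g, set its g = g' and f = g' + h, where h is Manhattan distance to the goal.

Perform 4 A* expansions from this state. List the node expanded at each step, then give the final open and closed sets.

step 1: expand (2,4) (f=10, h=7) → closed; open now [(1,5) g=3 f=12, (1,7) g=1 f=12, (2,3) g=4 f=10, (3,4) g=4 f=10, (3,6) g=2 f=10, (3,7) g=1 f=10]
step 2: expand (2,3) (f=10, h=6) → closed; open now [(1,3) g=5 f=12, (1,5) g=3 f=12, (1,7) g=1 f=12, (2,2) g=5 f=10, (3,3) g=5 f=10, (3,4) g=4 f=10, (3,6) g=2 f=10, (3,7) g=1 f=10]
step 3: expand (2,2) (f=10, h=5) → closed; open now [(1,2) g=6 f=12, (1,3) g=5 f=12, (1,5) g=3 f=12, (1,7) g=1 f=12, (2,1) g=6 f=10, (3,3) g=5 f=10, (3,4) g=4 f=10, (3,6) g=2 f=10, (3,7) g=1 f=10]
step 4: expand (2,1) (f=10, h=4) → closed; open now [(1,1) g=7 f=12, (1,2) g=6 f=12, (1,3) g=5 f=12, (1,5) g=3 f=12, (1,7) g=1 f=12, (2,0) g=7 f=12, (3,1) g=7 f=10, (3,3) g=5 f=10, (3,4) g=4 f=10, (3,6) g=2 f=10, (3,7) g=1 f=10]

order=[(2,4) → (2,3) → (2,2) → (2,1)]; open=[(1,1) g=7 f=12, (1,2) g=6 f=12, (1,3) g=5 f=12, (1,5) g=3 f=12, (1,7) g=1 f=12, (2,0) g=7 f=12, (3,1) g=7 f=10, (3,3) g=5 f=10, (3,4) g=4 f=10, (3,6) g=2 f=10, (3,7) g=1 f=10]; closed=[(2,1), (2,2), (2,3), (2,4), (2,5), (2,6), (2,7)]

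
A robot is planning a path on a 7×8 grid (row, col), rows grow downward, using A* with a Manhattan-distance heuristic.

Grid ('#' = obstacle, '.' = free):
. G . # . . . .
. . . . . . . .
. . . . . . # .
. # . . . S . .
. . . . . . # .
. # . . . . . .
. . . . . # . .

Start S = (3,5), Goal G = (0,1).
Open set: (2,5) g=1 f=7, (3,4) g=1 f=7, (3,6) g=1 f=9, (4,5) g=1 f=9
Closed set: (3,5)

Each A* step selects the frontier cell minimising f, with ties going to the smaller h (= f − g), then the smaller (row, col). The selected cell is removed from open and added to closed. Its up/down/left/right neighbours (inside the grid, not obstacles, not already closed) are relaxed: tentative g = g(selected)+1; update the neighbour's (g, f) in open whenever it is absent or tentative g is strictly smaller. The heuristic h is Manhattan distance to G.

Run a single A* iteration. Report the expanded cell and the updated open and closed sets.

expanded=(2,5); open=[(1,5) g=2 f=7, (2,4) g=2 f=7, (3,4) g=1 f=7, (3,6) g=1 f=9, (4,5) g=1 f=9]; closed=[(2,5), (3,5)]

step 1: expand (2,5) (f=7, h=6) → closed; open now [(1,5) g=2 f=7, (2,4) g=2 f=7, (3,4) g=1 f=7, (3,6) g=1 f=9, (4,5) g=1 f=9]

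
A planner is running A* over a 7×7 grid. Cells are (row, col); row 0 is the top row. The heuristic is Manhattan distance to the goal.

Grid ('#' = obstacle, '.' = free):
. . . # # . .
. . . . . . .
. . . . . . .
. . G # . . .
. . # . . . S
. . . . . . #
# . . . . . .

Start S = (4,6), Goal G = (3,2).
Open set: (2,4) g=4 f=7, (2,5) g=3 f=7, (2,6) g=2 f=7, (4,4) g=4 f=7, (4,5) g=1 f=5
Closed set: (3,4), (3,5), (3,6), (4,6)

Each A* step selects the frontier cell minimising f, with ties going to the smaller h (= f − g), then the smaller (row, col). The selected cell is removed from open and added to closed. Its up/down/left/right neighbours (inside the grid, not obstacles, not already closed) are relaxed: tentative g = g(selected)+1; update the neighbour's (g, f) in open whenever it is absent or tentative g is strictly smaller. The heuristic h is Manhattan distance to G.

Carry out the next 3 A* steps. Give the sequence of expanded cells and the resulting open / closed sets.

order=[(4,5) → (4,4) → (4,3)]; open=[(2,4) g=4 f=7, (2,5) g=3 f=7, (2,6) g=2 f=7, (5,3) g=4 f=7, (5,4) g=3 f=7, (5,5) g=2 f=7]; closed=[(3,4), (3,5), (3,6), (4,3), (4,4), (4,5), (4,6)]

step 1: expand (4,5) (f=5, h=4) → closed; open now [(2,4) g=4 f=7, (2,5) g=3 f=7, (2,6) g=2 f=7, (4,4) g=2 f=5, (5,5) g=2 f=7]
step 2: expand (4,4) (f=5, h=3) → closed; open now [(2,4) g=4 f=7, (2,5) g=3 f=7, (2,6) g=2 f=7, (4,3) g=3 f=5, (5,4) g=3 f=7, (5,5) g=2 f=7]
step 3: expand (4,3) (f=5, h=2) → closed; open now [(2,4) g=4 f=7, (2,5) g=3 f=7, (2,6) g=2 f=7, (5,3) g=4 f=7, (5,4) g=3 f=7, (5,5) g=2 f=7]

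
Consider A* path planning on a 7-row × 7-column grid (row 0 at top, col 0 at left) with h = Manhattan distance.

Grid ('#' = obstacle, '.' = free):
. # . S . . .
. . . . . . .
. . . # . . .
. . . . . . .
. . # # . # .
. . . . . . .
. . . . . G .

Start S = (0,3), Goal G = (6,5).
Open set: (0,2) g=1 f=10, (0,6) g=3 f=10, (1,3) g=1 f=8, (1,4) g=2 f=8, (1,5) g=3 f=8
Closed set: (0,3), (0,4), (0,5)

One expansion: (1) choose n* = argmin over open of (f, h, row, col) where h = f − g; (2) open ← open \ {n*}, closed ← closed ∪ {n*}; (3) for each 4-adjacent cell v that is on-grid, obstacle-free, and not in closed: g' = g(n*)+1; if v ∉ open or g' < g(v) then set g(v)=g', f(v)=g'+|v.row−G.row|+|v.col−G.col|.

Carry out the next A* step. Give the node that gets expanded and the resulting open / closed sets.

step 1: expand (1,5) (f=8, h=5) → closed; open now [(0,2) g=1 f=10, (0,6) g=3 f=10, (1,3) g=1 f=8, (1,4) g=2 f=8, (1,6) g=4 f=10, (2,5) g=4 f=8]

expanded=(1,5); open=[(0,2) g=1 f=10, (0,6) g=3 f=10, (1,3) g=1 f=8, (1,4) g=2 f=8, (1,6) g=4 f=10, (2,5) g=4 f=8]; closed=[(0,3), (0,4), (0,5), (1,5)]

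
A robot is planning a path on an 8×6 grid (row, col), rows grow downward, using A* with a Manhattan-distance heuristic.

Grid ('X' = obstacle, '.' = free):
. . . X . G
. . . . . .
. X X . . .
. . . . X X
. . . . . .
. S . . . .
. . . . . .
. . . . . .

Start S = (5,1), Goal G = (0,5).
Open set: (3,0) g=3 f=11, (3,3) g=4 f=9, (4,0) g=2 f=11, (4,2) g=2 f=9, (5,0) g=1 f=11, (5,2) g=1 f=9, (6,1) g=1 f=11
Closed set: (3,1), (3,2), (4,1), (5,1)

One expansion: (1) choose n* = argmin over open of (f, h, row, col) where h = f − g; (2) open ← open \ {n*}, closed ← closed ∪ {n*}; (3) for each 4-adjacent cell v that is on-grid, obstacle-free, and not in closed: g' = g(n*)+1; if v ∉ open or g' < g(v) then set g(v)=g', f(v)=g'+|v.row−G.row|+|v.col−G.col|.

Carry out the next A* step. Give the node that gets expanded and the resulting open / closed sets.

step 1: expand (3,3) (f=9, h=5) → closed; open now [(2,3) g=5 f=9, (3,0) g=3 f=11, (4,0) g=2 f=11, (4,2) g=2 f=9, (4,3) g=5 f=11, (5,0) g=1 f=11, (5,2) g=1 f=9, (6,1) g=1 f=11]

expanded=(3,3); open=[(2,3) g=5 f=9, (3,0) g=3 f=11, (4,0) g=2 f=11, (4,2) g=2 f=9, (4,3) g=5 f=11, (5,0) g=1 f=11, (5,2) g=1 f=9, (6,1) g=1 f=11]; closed=[(3,1), (3,2), (3,3), (4,1), (5,1)]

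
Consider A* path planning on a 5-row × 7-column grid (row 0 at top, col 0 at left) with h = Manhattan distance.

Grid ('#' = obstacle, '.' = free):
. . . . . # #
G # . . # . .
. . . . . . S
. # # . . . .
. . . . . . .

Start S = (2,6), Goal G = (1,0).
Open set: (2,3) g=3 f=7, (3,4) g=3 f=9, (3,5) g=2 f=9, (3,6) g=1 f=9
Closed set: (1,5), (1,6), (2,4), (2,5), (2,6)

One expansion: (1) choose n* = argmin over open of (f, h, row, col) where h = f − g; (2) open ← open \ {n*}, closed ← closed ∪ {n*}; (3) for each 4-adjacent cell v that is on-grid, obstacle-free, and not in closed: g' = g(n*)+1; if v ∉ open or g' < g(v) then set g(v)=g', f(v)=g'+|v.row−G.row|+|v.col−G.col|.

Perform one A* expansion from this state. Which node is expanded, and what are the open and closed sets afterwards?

step 1: expand (2,3) (f=7, h=4) → closed; open now [(1,3) g=4 f=7, (2,2) g=4 f=7, (3,3) g=4 f=9, (3,4) g=3 f=9, (3,5) g=2 f=9, (3,6) g=1 f=9]

expanded=(2,3); open=[(1,3) g=4 f=7, (2,2) g=4 f=7, (3,3) g=4 f=9, (3,4) g=3 f=9, (3,5) g=2 f=9, (3,6) g=1 f=9]; closed=[(1,5), (1,6), (2,3), (2,4), (2,5), (2,6)]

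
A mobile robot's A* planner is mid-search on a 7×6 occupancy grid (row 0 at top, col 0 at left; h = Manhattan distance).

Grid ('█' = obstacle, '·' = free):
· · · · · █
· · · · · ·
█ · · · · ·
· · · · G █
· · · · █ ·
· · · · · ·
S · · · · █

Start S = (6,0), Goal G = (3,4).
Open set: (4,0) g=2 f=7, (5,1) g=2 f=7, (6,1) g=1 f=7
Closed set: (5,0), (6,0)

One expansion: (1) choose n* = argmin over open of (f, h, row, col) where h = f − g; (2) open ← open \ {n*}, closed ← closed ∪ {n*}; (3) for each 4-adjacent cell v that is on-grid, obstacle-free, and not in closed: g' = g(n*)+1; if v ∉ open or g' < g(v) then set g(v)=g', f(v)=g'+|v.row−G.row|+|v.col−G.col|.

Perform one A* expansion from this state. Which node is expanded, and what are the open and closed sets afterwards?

expanded=(4,0); open=[(3,0) g=3 f=7, (4,1) g=3 f=7, (5,1) g=2 f=7, (6,1) g=1 f=7]; closed=[(4,0), (5,0), (6,0)]

step 1: expand (4,0) (f=7, h=5) → closed; open now [(3,0) g=3 f=7, (4,1) g=3 f=7, (5,1) g=2 f=7, (6,1) g=1 f=7]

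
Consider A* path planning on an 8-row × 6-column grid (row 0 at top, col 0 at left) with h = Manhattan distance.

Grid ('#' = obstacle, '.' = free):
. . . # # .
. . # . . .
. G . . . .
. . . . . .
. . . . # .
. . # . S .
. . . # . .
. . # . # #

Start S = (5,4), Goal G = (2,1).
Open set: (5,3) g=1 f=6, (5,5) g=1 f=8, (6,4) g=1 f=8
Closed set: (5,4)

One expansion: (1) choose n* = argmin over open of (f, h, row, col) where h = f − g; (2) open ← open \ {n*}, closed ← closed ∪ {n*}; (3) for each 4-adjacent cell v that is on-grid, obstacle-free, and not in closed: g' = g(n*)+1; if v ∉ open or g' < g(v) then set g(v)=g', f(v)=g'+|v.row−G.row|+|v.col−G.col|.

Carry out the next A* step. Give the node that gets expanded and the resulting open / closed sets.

step 1: expand (5,3) (f=6, h=5) → closed; open now [(4,3) g=2 f=6, (5,5) g=1 f=8, (6,4) g=1 f=8]

expanded=(5,3); open=[(4,3) g=2 f=6, (5,5) g=1 f=8, (6,4) g=1 f=8]; closed=[(5,3), (5,4)]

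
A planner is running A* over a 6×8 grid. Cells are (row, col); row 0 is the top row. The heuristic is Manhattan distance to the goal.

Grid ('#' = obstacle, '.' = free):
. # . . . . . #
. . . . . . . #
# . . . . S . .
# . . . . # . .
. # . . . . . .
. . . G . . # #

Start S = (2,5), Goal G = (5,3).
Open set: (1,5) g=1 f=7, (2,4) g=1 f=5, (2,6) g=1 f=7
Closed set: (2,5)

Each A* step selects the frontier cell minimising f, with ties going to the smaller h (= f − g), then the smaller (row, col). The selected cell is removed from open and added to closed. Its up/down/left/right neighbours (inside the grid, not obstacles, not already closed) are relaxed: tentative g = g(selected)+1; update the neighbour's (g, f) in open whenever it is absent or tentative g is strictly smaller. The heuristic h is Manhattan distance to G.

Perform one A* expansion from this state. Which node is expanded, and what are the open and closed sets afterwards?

step 1: expand (2,4) (f=5, h=4) → closed; open now [(1,4) g=2 f=7, (1,5) g=1 f=7, (2,3) g=2 f=5, (2,6) g=1 f=7, (3,4) g=2 f=5]

expanded=(2,4); open=[(1,4) g=2 f=7, (1,5) g=1 f=7, (2,3) g=2 f=5, (2,6) g=1 f=7, (3,4) g=2 f=5]; closed=[(2,4), (2,5)]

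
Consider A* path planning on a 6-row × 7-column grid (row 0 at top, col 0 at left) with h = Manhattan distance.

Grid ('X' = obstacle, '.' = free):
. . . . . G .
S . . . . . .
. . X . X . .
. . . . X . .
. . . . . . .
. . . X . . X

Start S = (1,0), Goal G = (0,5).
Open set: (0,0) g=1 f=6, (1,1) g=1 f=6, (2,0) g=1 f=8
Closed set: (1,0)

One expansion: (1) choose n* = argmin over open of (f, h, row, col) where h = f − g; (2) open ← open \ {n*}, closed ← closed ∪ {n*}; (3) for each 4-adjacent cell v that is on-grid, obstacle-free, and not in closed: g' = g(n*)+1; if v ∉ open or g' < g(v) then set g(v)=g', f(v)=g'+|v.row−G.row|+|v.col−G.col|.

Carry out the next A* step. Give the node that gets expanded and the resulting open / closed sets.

step 1: expand (0,0) (f=6, h=5) → closed; open now [(0,1) g=2 f=6, (1,1) g=1 f=6, (2,0) g=1 f=8]

expanded=(0,0); open=[(0,1) g=2 f=6, (1,1) g=1 f=6, (2,0) g=1 f=8]; closed=[(0,0), (1,0)]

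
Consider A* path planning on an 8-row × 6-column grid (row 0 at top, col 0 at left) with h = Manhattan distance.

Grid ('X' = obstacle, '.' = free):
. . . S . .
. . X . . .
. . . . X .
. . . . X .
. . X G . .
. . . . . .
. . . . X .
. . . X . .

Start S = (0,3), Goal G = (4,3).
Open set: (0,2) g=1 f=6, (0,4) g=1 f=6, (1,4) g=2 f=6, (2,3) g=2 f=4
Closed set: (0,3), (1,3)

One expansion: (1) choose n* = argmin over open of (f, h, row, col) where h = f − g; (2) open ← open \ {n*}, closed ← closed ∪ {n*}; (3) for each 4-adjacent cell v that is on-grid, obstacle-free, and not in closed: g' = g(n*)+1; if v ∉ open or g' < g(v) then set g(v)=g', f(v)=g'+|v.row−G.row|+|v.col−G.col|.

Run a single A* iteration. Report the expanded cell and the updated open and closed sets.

expanded=(2,3); open=[(0,2) g=1 f=6, (0,4) g=1 f=6, (1,4) g=2 f=6, (2,2) g=3 f=6, (3,3) g=3 f=4]; closed=[(0,3), (1,3), (2,3)]

step 1: expand (2,3) (f=4, h=2) → closed; open now [(0,2) g=1 f=6, (0,4) g=1 f=6, (1,4) g=2 f=6, (2,2) g=3 f=6, (3,3) g=3 f=4]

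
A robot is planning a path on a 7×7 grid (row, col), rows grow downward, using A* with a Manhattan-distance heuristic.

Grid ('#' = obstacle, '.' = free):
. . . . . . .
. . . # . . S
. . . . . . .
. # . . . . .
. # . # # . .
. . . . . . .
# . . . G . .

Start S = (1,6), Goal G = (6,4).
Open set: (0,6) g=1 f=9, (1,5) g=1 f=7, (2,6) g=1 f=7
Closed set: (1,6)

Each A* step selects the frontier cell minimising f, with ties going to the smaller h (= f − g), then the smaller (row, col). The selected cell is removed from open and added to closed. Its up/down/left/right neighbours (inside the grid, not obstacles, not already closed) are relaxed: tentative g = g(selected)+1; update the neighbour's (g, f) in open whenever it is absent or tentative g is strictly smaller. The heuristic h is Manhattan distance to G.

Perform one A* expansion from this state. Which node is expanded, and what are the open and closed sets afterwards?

expanded=(1,5); open=[(0,5) g=2 f=9, (0,6) g=1 f=9, (1,4) g=2 f=7, (2,5) g=2 f=7, (2,6) g=1 f=7]; closed=[(1,5), (1,6)]

step 1: expand (1,5) (f=7, h=6) → closed; open now [(0,5) g=2 f=9, (0,6) g=1 f=9, (1,4) g=2 f=7, (2,5) g=2 f=7, (2,6) g=1 f=7]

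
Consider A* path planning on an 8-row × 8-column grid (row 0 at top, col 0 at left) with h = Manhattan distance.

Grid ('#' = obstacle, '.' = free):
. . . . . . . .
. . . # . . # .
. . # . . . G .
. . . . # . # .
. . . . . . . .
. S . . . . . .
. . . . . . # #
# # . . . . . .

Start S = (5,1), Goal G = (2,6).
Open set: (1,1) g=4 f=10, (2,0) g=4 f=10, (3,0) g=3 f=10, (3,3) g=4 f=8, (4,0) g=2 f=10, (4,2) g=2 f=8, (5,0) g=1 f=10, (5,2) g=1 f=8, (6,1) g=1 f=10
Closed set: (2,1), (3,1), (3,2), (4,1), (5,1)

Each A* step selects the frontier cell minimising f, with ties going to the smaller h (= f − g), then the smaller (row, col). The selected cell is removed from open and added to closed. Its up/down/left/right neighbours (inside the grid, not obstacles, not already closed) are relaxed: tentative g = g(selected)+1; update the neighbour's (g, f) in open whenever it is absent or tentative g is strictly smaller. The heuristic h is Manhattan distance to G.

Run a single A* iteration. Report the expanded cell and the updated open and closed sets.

expanded=(3,3); open=[(1,1) g=4 f=10, (2,0) g=4 f=10, (2,3) g=5 f=8, (3,0) g=3 f=10, (4,0) g=2 f=10, (4,2) g=2 f=8, (4,3) g=5 f=10, (5,0) g=1 f=10, (5,2) g=1 f=8, (6,1) g=1 f=10]; closed=[(2,1), (3,1), (3,2), (3,3), (4,1), (5,1)]

step 1: expand (3,3) (f=8, h=4) → closed; open now [(1,1) g=4 f=10, (2,0) g=4 f=10, (2,3) g=5 f=8, (3,0) g=3 f=10, (4,0) g=2 f=10, (4,2) g=2 f=8, (4,3) g=5 f=10, (5,0) g=1 f=10, (5,2) g=1 f=8, (6,1) g=1 f=10]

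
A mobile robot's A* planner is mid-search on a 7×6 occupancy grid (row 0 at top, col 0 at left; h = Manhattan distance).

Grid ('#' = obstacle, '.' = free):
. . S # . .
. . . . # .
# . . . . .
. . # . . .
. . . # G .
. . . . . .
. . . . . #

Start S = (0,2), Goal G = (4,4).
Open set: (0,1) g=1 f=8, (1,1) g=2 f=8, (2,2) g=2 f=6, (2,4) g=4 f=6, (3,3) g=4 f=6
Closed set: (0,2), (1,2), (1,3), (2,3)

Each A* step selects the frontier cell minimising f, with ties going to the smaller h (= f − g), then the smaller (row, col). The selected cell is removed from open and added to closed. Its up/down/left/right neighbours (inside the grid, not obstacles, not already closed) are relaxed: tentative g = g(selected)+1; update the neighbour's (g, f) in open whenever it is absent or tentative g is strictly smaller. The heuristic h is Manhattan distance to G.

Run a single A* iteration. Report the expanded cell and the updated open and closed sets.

expanded=(2,4); open=[(0,1) g=1 f=8, (1,1) g=2 f=8, (2,2) g=2 f=6, (2,5) g=5 f=8, (3,3) g=4 f=6, (3,4) g=5 f=6]; closed=[(0,2), (1,2), (1,3), (2,3), (2,4)]

step 1: expand (2,4) (f=6, h=2) → closed; open now [(0,1) g=1 f=8, (1,1) g=2 f=8, (2,2) g=2 f=6, (2,5) g=5 f=8, (3,3) g=4 f=6, (3,4) g=5 f=6]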